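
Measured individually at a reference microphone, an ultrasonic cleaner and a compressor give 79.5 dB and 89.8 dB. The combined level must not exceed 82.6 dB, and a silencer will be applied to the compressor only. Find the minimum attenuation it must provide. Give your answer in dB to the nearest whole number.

Fixed contribution from the other source: Σ 10^(L/10) = 10^(79.5/10) = 8.913e+07 (79.50 dB).
To meet 82.6 dB overall, the treated compressor may contribute at most 10^(82.6/10) − 8.913e+07 = 9.284e+07, i.e. 79.68 dB.
Required insertion loss = 89.8 − 79.68 = 10.12 dB.

10 dB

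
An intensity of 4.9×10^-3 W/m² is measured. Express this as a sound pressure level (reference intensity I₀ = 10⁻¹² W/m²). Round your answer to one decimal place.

L = 10·log₁₀(I/I₀) = 10·log₁₀(4.9×10^-3/10⁻¹²) = 10·log₁₀(4.9×10^9).
L = 10·(0.6902 + 9) = 96.90 dB.

96.9 dB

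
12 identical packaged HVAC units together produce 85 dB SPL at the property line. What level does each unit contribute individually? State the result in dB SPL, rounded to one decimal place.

For N identical incoherent sources L_total = L₁ + 10·log₁₀ N, so L₁ = 85 − 10·log₁₀(12) = 85 − 10.792.

74.2 dB SPL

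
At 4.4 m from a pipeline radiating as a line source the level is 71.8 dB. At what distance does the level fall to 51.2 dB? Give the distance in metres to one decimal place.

Line-source spreading drops the level by 10·log₁₀(r₂/r₁); inverting, r₂/r₁ = 10^(ΔL/10).
r₂ = 4.4·10^((71.8−51.2)/10) = 4.4·10^(20.6/10) = 505.19 m.

505.2 m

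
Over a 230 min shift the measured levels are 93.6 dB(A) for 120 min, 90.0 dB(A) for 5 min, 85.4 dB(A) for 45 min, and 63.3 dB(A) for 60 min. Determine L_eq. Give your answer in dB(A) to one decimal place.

Weight each interval's intensity by its duration and average over T = 230 min:
Σ tᵢ·10^(Lᵢ/10) = 120·10^(93.6/10) + 5·10^(90.0/10) + 45·10^(85.4/10) + 60·10^(63.3/10) = 2.956e+11.
L_eq = 10·log₁₀(2.956e+11/230) = 91.09 dB(A).

91.1 dB(A)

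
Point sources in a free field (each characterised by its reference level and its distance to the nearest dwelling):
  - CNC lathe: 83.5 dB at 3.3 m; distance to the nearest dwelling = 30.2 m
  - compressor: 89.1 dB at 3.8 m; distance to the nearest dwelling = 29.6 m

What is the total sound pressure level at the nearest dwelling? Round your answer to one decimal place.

72.1 dB

Apply inverse-square spreading to bring every level to the receiver, then sum 10^(L/10).
CNC lathe: 83.5 − 20·log₁₀(30.2/3.3) = 83.5 − 19.23 = 64.27 dB.
compressor: 89.1 − 20·log₁₀(29.6/3.8) = 89.1 − 17.83 = 71.27 dB.
Σ 10^(L/10) = 1.607e+07 → L_total = 10·log₁₀(1.607e+07) = 72.06 dB.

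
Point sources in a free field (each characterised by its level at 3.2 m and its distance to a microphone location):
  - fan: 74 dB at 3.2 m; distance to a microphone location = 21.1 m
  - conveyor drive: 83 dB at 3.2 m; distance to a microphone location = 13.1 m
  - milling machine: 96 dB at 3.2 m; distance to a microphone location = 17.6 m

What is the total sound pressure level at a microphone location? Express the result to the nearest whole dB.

First find each source's level at the receiver (point-source: −20·log₁₀(r/r_ref)), then combine on an intensity basis.
fan: 74 − 20·log₁₀(21.1/3.2) = 74 − 16.38 = 57.62 dB.
conveyor drive: 83 − 20·log₁₀(13.1/3.2) = 83 − 12.24 = 70.76 dB.
milling machine: 96 − 20·log₁₀(17.6/3.2) = 96 − 14.81 = 81.19 dB.
Σ 10^(L/10) = 1.441e+08 → L_total = 10·log₁₀(1.441e+08) = 81.59 dB.

82 dB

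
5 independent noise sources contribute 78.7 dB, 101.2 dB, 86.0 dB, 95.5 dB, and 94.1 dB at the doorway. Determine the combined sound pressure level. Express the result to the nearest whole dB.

103 dB

Incoherent sources combine by intensity addition: L_total = 10·log₁₀(Σ 10^(L_i/10)).
Σ 10^(L/10) = 10^(78.7/10) + 10^(101.2/10) + 10^(86.0/10) + 10^(95.5/10) + 10^(94.1/10) = 1.977e+10.
L_total = 10·log₁₀(1.977e+10) = 102.96 dB.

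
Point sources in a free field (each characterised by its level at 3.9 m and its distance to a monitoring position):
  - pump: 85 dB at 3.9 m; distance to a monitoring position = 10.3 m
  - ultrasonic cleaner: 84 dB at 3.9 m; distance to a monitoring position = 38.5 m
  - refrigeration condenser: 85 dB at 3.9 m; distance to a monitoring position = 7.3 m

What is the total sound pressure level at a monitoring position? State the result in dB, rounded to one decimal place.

Apply inverse-square spreading to bring every level to the receiver, then sum 10^(L/10).
pump: 85 − 20·log₁₀(10.3/3.9) = 85 − 8.44 = 76.56 dB.
ultrasonic cleaner: 84 − 20·log₁₀(38.5/3.9) = 84 − 19.89 = 64.11 dB.
refrigeration condenser: 85 − 20·log₁₀(7.3/3.9) = 85 − 5.45 = 79.55 dB.
Σ 10^(L/10) = 1.382e+08 → L_total = 10·log₁₀(1.382e+08) = 81.40 dB.

81.4 dB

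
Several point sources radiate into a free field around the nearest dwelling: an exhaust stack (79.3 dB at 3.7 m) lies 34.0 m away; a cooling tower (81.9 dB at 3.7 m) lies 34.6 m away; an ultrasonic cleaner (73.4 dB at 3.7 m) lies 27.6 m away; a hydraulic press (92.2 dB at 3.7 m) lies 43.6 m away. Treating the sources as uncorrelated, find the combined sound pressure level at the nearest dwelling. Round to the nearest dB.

First find each source's level at the receiver (point-source: −20·log₁₀(r/r_ref)), then combine on an intensity basis.
exhaust stack: 79.3 − 20·log₁₀(34.0/3.7) = 79.3 − 19.27 = 60.03 dB.
cooling tower: 81.9 − 20·log₁₀(34.6/3.7) = 81.9 − 19.42 = 62.48 dB.
ultrasonic cleaner: 73.4 − 20·log₁₀(27.6/3.7) = 73.4 − 17.45 = 55.95 dB.
hydraulic press: 92.2 − 20·log₁₀(43.6/3.7) = 92.2 − 21.43 = 70.77 dB.
Σ 10^(L/10) = 1.512e+07 → L_total = 10·log₁₀(1.512e+07) = 71.80 dB.

72 dB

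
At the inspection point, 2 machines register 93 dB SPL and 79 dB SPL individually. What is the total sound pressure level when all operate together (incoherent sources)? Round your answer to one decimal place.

93.2 dB SPL

Incoherent sources combine by intensity addition: L_total = 10·log₁₀(Σ 10^(L_i/10)).
Σ 10^(L/10) = 10^(93/10) + 10^(79/10) = 2.075e+09.
L_total = 10·log₁₀(2.075e+09) = 93.17 dB SPL.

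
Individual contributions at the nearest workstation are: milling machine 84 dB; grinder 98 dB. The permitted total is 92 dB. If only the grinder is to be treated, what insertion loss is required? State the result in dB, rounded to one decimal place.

6.7 dB

Fixed contribution from the other source: Σ 10^(L/10) = 10^(84/10) = 2.512e+08 (84.00 dB).
To meet 92 dB overall, the treated grinder may contribute at most 10^(92/10) − 2.512e+08 = 1.334e+09, i.e. 91.25 dB.
Required insertion loss = 98 − 91.25 = 6.75 dB.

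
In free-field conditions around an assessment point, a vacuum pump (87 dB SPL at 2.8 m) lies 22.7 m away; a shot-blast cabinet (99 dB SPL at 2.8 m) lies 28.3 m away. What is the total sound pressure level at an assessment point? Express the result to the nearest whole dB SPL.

79 dB SPL

First find each source's level at the receiver (point-source: −20·log₁₀(r/r_ref)), then combine on an intensity basis.
vacuum pump: 87 − 20·log₁₀(22.7/2.8) = 87 − 18.18 = 68.82 dB SPL.
shot-blast cabinet: 99 − 20·log₁₀(28.3/2.8) = 99 − 20.09 = 78.91 dB SPL.
Σ 10^(L/10) = 8.538e+07 → L_total = 10·log₁₀(8.538e+07) = 79.31 dB SPL.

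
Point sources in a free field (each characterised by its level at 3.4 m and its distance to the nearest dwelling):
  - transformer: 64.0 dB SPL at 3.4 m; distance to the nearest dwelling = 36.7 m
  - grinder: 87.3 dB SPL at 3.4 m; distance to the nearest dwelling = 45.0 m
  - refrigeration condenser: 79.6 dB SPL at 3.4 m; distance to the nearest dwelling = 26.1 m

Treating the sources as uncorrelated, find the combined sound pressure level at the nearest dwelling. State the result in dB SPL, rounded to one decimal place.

66.7 dB SPL

Propagate each source to the receiver with L = L_ref − 20·log₁₀(r/r_ref), then add intensities.
transformer: 64.0 − 20·log₁₀(36.7/3.4) = 64.0 − 20.66 = 43.34 dB SPL.
grinder: 87.3 − 20·log₁₀(45.0/3.4) = 87.3 − 22.43 = 64.87 dB SPL.
refrigeration condenser: 79.6 − 20·log₁₀(26.1/3.4) = 79.6 − 17.70 = 61.90 dB SPL.
Σ 10^(L/10) = 4.635e+06 → L_total = 10·log₁₀(4.635e+06) = 66.66 dB SPL.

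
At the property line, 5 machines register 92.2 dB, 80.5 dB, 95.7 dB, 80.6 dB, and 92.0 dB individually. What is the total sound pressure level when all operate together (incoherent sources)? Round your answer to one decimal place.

For uncorrelated sources the intensities add, so convert each level to linear form, sum, and take 10·log₁₀ of the total.
Σ 10^(L/10) = 10^(92.2/10) + 10^(80.5/10) + 10^(95.7/10) + 10^(80.6/10) + 10^(92.0/10) = 7.187e+09.
L_total = 10·log₁₀(7.187e+09) = 98.57 dB.

98.6 dB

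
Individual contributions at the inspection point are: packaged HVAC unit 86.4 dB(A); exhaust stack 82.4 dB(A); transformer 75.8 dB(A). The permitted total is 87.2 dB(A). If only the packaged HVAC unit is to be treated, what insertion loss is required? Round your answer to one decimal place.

Everything except the packaged HVAC unit sums to 10^(82.4/10) + 10^(75.8/10) = 2.118e+08 in linear terms, 83.26 dB(A).
To meet 87.2 dB(A) overall, the treated packaged HVAC unit may contribute at most 10^(87.2/10) − 2.118e+08 = 3.130e+08, i.e. 84.96 dB(A).
So the packaged HVAC unit must be reduced from 86.4 to 84.96 dB(A): IL = 1.44 dB.

1.4 dB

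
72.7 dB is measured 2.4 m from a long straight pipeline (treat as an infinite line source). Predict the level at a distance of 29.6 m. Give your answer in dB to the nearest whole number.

For a line source, L₂ = L₁ − 10·log₁₀(r₂/r₁).
L₂ = 72.7 − 10·log₁₀(29.6/2.4) = 72.7 − 10.911 = 61.79 dB.

62 dB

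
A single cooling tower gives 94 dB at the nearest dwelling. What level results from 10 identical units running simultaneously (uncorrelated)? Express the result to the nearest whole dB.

104 dB

L_total = L₁ + 10·log₁₀ N for N identical incoherent sources.
L_total = 94 + 10·log₁₀(10) = 94 + 10.000 = 104.00 dB.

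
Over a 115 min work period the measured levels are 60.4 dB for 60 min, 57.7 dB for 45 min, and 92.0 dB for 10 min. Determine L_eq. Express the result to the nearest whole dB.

The energy average is taken in the linear domain: L_eq = 10·log₁₀[(Σ tᵢ·10^(Lᵢ/10))/T], T = 115 min.
Σ tᵢ·10^(Lᵢ/10) = 60·10^(60.4/10) + 45·10^(57.7/10) + 10·10^(92.0/10) = 1.594e+10.
L_eq = 10·log₁₀(1.594e+10/115) = 81.42 dB.

81 dB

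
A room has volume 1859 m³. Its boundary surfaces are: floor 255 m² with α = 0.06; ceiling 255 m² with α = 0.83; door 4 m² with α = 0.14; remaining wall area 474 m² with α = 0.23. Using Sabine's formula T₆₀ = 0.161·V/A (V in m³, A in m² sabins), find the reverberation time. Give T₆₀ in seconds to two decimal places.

0.89 s

Total absorption A = 255·0.06 + 255·0.83 + 4·0.14 + 474·0.23 = 336.53 m² sabins.
T₆₀ = 0.161 × 1859 / 336.53 = 0.889 s.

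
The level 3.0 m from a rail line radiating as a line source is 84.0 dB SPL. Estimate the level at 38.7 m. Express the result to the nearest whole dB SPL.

73 dB SPL

Cylindrical spreading from a line source gives a 10·log₁₀(r₂/r₁) drop.
L₂ = 84.0 − 10·log₁₀(38.7/3.0) = 84.0 − 11.106 = 72.89 dB SPL.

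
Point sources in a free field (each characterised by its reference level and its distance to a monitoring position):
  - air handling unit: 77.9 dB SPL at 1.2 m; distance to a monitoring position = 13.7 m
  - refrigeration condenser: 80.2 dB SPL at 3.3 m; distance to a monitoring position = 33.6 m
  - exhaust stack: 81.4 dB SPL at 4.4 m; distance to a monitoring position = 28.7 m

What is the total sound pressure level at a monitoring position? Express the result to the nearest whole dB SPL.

67 dB SPL

Propagate each source to the receiver with L = L_ref − 20·log₁₀(r/r_ref), then add intensities.
air handling unit: 77.9 − 20·log₁₀(13.7/1.2) = 77.9 − 21.15 = 56.75 dB SPL.
refrigeration condenser: 80.2 − 20·log₁₀(33.6/3.3) = 80.2 − 20.16 = 60.04 dB SPL.
exhaust stack: 81.4 − 20·log₁₀(28.7/4.4) = 81.4 − 16.29 = 65.11 dB SPL.
Σ 10^(L/10) = 4.728e+06 → L_total = 10·log₁₀(4.728e+06) = 66.75 dB SPL.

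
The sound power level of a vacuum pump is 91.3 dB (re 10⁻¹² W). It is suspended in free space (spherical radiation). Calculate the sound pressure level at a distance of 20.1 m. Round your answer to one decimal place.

54.2 dB

The power spreads over a sphere of area 4π·r², so L_p = L_w − 10·log₁₀(4π·r²).
4π·r² = 5077 m², 10·log₁₀ of that is 37.056 dB.
L_p = 91.3 − 37.056 = 54.24 dB.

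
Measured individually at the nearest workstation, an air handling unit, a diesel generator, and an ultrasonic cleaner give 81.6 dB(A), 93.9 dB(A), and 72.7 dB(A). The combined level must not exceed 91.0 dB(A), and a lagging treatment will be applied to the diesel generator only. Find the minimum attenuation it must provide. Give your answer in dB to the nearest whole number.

4 dB

Everything except the diesel generator sums to 10^(81.6/10) + 10^(72.7/10) = 1.632e+08 in linear terms, 82.13 dB(A).
To meet 91.0 dB(A) overall, the treated diesel generator may contribute at most 10^(91.0/10) − 1.632e+08 = 1.096e+09, i.e. 90.40 dB(A).
Required insertion loss = 93.9 − 90.40 = 3.50 dB.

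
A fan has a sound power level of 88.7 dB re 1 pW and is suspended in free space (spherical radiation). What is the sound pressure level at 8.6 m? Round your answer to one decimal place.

The power spreads over a sphere of area 4π·r², so L_p = L_w − 10·log₁₀(4π·r²).
4π·r² = 929.4 m², 10·log₁₀ of that is 29.682 dB.
L_p = 88.7 − 29.682 = 59.02 dB.

59.0 dB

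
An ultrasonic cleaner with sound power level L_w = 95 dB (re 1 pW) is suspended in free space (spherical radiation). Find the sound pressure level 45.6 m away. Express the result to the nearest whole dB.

51 dB

Free-field spherical radiation: L_p = L_w − 10·log₁₀(4π·r²), r = 45.6 m.
4π·r² = 2.613e+04 m², 10·log₁₀ of that is 44.171 dB.
L_p = 95 − 44.171 = 50.83 dB.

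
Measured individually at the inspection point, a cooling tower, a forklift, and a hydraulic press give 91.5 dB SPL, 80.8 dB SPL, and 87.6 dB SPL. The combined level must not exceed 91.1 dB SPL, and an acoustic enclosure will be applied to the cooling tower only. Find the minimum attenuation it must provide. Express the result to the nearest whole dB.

4 dB

The untreated sources together contribute 10^(80.8/10) + 10^(87.6/10) = 6.957e+08, i.e. 88.42 dB SPL.
To meet 91.1 dB SPL overall, the treated cooling tower may contribute at most 10^(91.1/10) − 6.957e+08 = 5.926e+08, i.e. 87.73 dB SPL.
So the cooling tower must be reduced from 91.5 to 87.73 dB SPL: IL = 3.77 dB.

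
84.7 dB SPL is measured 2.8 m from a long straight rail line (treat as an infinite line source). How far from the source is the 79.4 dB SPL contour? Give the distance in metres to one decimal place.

For a line source L₁ − L₂ = 10·log₁₀(r₂/r₁), so r₂ = r₁·10^((L₁−L₂)/10).
r₂ = 2.8·10^((84.7−79.4)/10) = 2.8·10^(5.3/10) = 9.49 m.

9.5 m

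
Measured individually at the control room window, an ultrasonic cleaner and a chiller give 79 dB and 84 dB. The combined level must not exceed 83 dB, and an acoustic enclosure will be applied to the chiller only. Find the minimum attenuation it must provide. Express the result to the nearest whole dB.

3 dB

Everything except the chiller sums to 10^(79/10) = 7.943e+07 in linear terms, 79.00 dB.
To meet 83 dB overall, the treated chiller may contribute at most 10^(83/10) − 7.943e+07 = 1.201e+08, i.e. 80.80 dB.
Required insertion loss = 84 − 80.80 = 3.20 dB.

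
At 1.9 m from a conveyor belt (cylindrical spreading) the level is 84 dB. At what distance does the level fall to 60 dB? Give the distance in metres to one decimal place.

477.3 m

Line-source spreading drops the level by 10·log₁₀(r₂/r₁); inverting, r₂/r₁ = 10^(ΔL/10).
r₂ = 1.9·10^((84−60)/10) = 1.9·10^(24.0/10) = 477.26 m.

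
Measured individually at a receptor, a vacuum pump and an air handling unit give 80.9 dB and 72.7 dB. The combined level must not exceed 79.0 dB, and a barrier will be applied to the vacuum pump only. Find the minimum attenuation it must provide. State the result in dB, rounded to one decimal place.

Fixed contribution from the other source: Σ 10^(L/10) = 10^(72.7/10) = 1.862e+07 (72.70 dB).
To meet 79.0 dB overall, the treated vacuum pump may contribute at most 10^(79.0/10) − 1.862e+07 = 6.081e+07, i.e. 77.84 dB.
So the vacuum pump must be reduced from 80.9 to 77.84 dB: IL = 3.06 dB.

3.1 dB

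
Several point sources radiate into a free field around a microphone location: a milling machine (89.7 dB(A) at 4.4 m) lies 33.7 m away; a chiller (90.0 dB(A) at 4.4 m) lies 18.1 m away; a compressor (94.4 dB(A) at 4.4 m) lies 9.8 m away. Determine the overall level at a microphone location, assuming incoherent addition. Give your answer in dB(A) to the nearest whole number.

88 dB(A)

First find each source's level at the receiver (point-source: −20·log₁₀(r/r_ref)), then combine on an intensity basis.
milling machine: 89.7 − 20·log₁₀(33.7/4.4) = 89.7 − 17.68 = 72.02 dB(A).
chiller: 90.0 − 20·log₁₀(18.1/4.4) = 90.0 − 12.28 = 77.72 dB(A).
compressor: 94.4 − 20·log₁₀(9.8/4.4) = 94.4 − 6.96 = 87.44 dB(A).
Σ 10^(L/10) = 6.302e+08 → L_total = 10·log₁₀(6.302e+08) = 87.99 dB(A).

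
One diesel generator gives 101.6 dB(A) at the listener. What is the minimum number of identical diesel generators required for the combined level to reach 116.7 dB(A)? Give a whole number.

33

The shortfall is 116.7 − 101.6 = 15.1 dB, and N units add 10·log₁₀ N, so need 10·log₁₀ N ≥ 15.1.
N ≥ 10^(15.1/10) = 32.359, so N = 33.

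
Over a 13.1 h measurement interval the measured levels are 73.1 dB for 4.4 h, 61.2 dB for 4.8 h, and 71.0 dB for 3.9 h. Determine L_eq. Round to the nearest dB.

70 dB

L_eq = 10·log₁₀[(1/T)·Σ tᵢ·10^(Lᵢ/10)] with T = 13.1 h.
Σ tᵢ·10^(Lᵢ/10) = 4.4·10^(73.1/10) + 4.8·10^(61.2/10) + 3.9·10^(71.0/10) = 1.453e+08.
L_eq = 10·log₁₀(1.453e+08/13.1) = 70.45 dB.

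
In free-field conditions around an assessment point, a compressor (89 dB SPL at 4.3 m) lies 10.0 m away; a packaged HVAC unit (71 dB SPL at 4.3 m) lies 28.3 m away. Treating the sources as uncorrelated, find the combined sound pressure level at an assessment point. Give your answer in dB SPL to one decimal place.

First find each source's level at the receiver (point-source: −20·log₁₀(r/r_ref)), then combine on an intensity basis.
compressor: 89 − 20·log₁₀(10.0/4.3) = 89 − 7.33 = 81.67 dB SPL.
packaged HVAC unit: 71 − 20·log₁₀(28.3/4.3) = 71 − 16.37 = 54.63 dB SPL.
Σ 10^(L/10) = 1.472e+08 → L_total = 10·log₁₀(1.472e+08) = 81.68 dB SPL.

81.7 dB SPL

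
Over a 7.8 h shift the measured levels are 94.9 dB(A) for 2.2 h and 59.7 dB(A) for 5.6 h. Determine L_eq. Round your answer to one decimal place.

89.4 dB(A)

L_eq = 10·log₁₀[(1/T)·Σ tᵢ·10^(Lᵢ/10)] with T = 7.8 h.
Σ tᵢ·10^(Lᵢ/10) = 2.2·10^(94.9/10) + 5.6·10^(59.7/10) = 6.804e+09.
L_eq = 10·log₁₀(6.804e+09/7.8) = 89.41 dB(A).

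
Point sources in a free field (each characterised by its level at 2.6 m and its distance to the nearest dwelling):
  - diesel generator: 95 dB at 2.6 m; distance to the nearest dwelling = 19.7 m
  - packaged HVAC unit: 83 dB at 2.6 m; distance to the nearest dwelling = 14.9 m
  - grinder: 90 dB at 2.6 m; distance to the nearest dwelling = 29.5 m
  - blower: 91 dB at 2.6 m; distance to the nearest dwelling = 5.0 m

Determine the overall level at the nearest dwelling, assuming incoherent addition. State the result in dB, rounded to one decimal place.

Apply inverse-square spreading to bring every level to the receiver, then sum 10^(L/10).
diesel generator: 95 − 20·log₁₀(19.7/2.6) = 95 − 17.59 = 77.41 dB.
packaged HVAC unit: 83 − 20·log₁₀(14.9/2.6) = 83 − 15.16 = 67.84 dB.
grinder: 90 − 20·log₁₀(29.5/2.6) = 90 − 21.10 = 68.90 dB.
blower: 91 − 20·log₁₀(5.0/2.6) = 91 − 5.68 = 85.32 dB.
Σ 10^(L/10) = 4.093e+08 → L_total = 10·log₁₀(4.093e+08) = 86.12 dB.

86.1 dB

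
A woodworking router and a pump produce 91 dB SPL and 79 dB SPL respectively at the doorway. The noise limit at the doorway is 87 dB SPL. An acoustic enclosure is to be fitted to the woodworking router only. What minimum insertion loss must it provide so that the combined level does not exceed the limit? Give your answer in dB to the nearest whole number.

Fixed contribution from the other source: Σ 10^(L/10) = 10^(79/10) = 7.943e+07 (79.00 dB SPL).
The limit corresponds to 10^(87/10) = 5.012e+08; subtracting the fixed part leaves 4.218e+08 for the woodworking router, i.e. 86.25 dB SPL.
Required insertion loss = 91 − 86.25 = 4.75 dB.

5 dB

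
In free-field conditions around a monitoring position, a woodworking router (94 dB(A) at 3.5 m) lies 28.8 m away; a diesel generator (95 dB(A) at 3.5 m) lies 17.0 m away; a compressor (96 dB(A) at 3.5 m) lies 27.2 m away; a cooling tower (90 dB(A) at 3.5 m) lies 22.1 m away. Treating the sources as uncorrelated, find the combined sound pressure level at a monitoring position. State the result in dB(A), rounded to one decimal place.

84.2 dB(A)

Propagate each source to the receiver with L = L_ref − 20·log₁₀(r/r_ref), then add intensities.
woodworking router: 94 − 20·log₁₀(28.8/3.5) = 94 − 18.31 = 75.69 dB(A).
diesel generator: 95 − 20·log₁₀(17.0/3.5) = 95 − 13.73 = 81.27 dB(A).
compressor: 96 − 20·log₁₀(27.2/3.5) = 96 − 17.81 = 78.19 dB(A).
cooling tower: 90 − 20·log₁₀(22.1/3.5) = 90 − 16.01 = 73.99 dB(A).
Σ 10^(L/10) = 2.621e+08 → L_total = 10·log₁₀(2.621e+08) = 84.19 dB(A).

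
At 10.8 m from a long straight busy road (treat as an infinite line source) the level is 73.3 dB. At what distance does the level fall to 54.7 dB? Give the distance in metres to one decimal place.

782.4 m

Line-source spreading drops the level by 10·log₁₀(r₂/r₁); inverting, r₂/r₁ = 10^(ΔL/10).
r₂ = 10.8·10^((73.3−54.7)/10) = 10.8·10^(18.6/10) = 782.39 m.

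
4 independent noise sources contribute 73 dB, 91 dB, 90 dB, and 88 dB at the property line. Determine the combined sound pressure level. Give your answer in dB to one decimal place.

94.6 dB

Incoherent sources combine by intensity addition: L_total = 10·log₁₀(Σ 10^(L_i/10)).
Σ 10^(L/10) = 10^(73/10) + 10^(91/10) + 10^(90/10) + 10^(88/10) = 2.910e+09.
L_total = 10·log₁₀(2.910e+09) = 94.64 dB.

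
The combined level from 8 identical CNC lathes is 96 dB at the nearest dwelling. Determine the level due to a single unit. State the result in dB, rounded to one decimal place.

87.0 dB

Dividing the total intensity by 8 lowers the level by 10·log₁₀ 8 = 9.031 dB: L₁ = 96 − 9.031.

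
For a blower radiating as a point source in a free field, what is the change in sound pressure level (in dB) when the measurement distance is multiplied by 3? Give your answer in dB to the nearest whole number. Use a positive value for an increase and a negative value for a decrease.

-10 dB

A point source loses 6 dB per doubling of distance; generally ΔL = −20·log₁₀(r₂/r₁).
ΔL = −20·log₁₀(3) = -9.54 dB.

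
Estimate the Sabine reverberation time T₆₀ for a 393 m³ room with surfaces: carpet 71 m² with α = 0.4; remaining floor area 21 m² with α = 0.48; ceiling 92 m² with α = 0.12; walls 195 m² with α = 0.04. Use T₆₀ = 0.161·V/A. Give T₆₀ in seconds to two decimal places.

1.10 s

Summing Sᵢαᵢ: 71·0.4 + 21·0.48 + 92·0.12 + 195·0.04 = 57.32 m².
T₆₀ = 0.161·V/A = 0.161·393/57.32 = 1.104 s.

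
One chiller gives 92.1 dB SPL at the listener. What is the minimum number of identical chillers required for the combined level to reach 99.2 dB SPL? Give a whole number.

6

The shortfall is 99.2 − 92.1 = 7.1 dB, and N units add 10·log₁₀ N, so need 10·log₁₀ N ≥ 7.1.
N ≥ 10^(7.1/10) = 5.129, so N = 6.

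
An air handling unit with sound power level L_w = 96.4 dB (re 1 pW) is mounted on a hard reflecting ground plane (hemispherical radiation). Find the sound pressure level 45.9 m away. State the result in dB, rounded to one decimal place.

55.2 dB

L_p = L_w − 10·log₁₀(2π·r²) with r = 45.9 m.
2π·r² = 1.324e+04 m², 10·log₁₀ of that is 41.218 dB.
L_p = 96.4 − 41.218 = 55.18 dB.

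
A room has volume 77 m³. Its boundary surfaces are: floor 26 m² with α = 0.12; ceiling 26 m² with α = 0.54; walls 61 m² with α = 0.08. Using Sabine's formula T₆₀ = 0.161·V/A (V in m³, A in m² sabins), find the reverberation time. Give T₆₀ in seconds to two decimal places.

0.56 s

Total absorption A = 26·0.12 + 26·0.54 + 61·0.08 = 22.04 m² sabins.
T₆₀ = 0.161 × 77 / 22.04 = 0.562 s.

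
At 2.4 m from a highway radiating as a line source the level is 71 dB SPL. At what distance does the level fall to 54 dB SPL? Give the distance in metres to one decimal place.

Line-source spreading drops the level by 10·log₁₀(r₂/r₁); inverting, r₂/r₁ = 10^(ΔL/10).
r₂ = 2.4·10^((71−54)/10) = 2.4·10^(17.0/10) = 120.28 m.

120.3 m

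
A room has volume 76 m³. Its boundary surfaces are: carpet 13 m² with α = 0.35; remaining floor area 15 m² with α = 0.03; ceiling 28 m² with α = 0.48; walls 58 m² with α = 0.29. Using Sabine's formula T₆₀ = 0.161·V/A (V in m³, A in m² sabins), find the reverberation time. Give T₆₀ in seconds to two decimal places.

Total absorption A = 13·0.35 + 15·0.03 + 28·0.48 + 58·0.29 = 35.26 m² sabins.
T₆₀ = 0.161·V/A = 0.161·76/35.26 = 0.347 s.

0.35 s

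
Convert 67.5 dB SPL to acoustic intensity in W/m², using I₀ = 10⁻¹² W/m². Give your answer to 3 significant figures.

I/I₀ = 10^(67.5/10) = 5.623e+06, so I = 5.623e+06 × 10⁻¹² W/m².

5.62e-06 W/m²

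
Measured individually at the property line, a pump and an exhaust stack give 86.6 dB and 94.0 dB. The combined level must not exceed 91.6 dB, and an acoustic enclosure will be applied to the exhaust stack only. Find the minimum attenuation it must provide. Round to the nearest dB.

4 dB

Fixed contribution from the other source: Σ 10^(L/10) = 10^(86.6/10) = 4.571e+08 (86.60 dB).
The limit corresponds to 10^(91.6/10) = 1.445e+09; subtracting the fixed part leaves 9.884e+08 for the exhaust stack, i.e. 89.95 dB.
Required insertion loss = 94.0 − 89.95 = 4.05 dB.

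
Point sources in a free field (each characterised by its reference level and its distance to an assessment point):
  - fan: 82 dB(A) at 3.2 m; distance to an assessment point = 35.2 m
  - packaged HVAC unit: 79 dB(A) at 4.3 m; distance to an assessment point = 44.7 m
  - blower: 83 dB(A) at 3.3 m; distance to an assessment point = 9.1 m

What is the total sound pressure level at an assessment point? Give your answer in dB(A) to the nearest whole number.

Propagate each source to the receiver with L = L_ref − 20·log₁₀(r/r_ref), then add intensities.
fan: 82 − 20·log₁₀(35.2/3.2) = 82 − 20.83 = 61.17 dB(A).
packaged HVAC unit: 79 − 20·log₁₀(44.7/4.3) = 79 − 20.34 = 58.66 dB(A).
blower: 83 − 20·log₁₀(9.1/3.3) = 83 − 8.81 = 74.19 dB(A).
Σ 10^(L/10) = 2.828e+07 → L_total = 10·log₁₀(2.828e+07) = 74.52 dB(A).

75 dB(A)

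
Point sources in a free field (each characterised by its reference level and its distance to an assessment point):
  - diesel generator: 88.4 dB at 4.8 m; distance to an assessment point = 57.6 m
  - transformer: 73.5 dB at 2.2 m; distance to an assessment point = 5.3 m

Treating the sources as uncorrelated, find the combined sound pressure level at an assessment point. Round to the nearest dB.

Propagate each source to the receiver with L = L_ref − 20·log₁₀(r/r_ref), then add intensities.
diesel generator: 88.4 − 20·log₁₀(57.6/4.8) = 88.4 − 21.58 = 66.82 dB.
transformer: 73.5 − 20·log₁₀(5.3/2.2) = 73.5 − 7.64 = 65.86 dB.
Σ 10^(L/10) = 8.662e+06 → L_total = 10·log₁₀(8.662e+06) = 69.38 dB.

69 dB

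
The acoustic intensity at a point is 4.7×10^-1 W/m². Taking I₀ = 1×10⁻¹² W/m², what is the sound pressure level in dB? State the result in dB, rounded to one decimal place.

I/I₀ = 4.7×10^-1/10⁻¹² = 4.7×10^11, and L = 10·log₁₀(I/I₀).
L = 10·(0.6721 + 11) = 116.72 dB.

116.7 dB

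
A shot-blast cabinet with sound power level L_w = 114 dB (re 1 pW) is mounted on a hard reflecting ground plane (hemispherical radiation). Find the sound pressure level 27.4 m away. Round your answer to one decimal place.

L_p = L_w − 10·log₁₀(2π·r²) with r = 27.4 m.
2π·r² = 4717 m², 10·log₁₀ of that is 36.737 dB.
L_p = 114 − 36.737 = 77.26 dB.

77.3 dB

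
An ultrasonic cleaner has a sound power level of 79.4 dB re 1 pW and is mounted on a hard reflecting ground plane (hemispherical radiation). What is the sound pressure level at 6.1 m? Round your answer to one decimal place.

55.7 dB

The power spreads over a hemisphere of area 2π·r², so L_p = L_w − 10·log₁₀(2π·r²).
2π·r² = 233.8 m², 10·log₁₀ of that is 23.688 dB.
L_p = 79.4 − 23.688 = 55.71 dB.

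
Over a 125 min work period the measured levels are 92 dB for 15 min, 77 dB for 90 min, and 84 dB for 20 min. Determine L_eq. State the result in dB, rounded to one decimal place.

84.3 dB

Weight each interval's intensity by its duration and average over T = 125 min:
Σ tᵢ·10^(Lᵢ/10) = 15·10^(92/10) + 90·10^(77/10) + 20·10^(84/10) = 3.331e+10.
L_eq = 10·log₁₀(3.331e+10/125) = 84.26 dB.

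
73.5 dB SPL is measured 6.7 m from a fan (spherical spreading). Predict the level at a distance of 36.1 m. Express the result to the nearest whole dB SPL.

Spherical spreading from a point source gives a 20·log₁₀(r₂/r₁) drop.
L₂ = 73.5 − 20·log₁₀(36.1/6.7) = 73.5 − 14.629 = 58.87 dB SPL.

59 dB SPL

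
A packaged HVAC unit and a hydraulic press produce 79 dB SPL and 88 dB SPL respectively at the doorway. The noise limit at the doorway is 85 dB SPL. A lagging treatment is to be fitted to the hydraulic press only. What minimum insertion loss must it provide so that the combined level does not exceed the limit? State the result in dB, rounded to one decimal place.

4.3 dB

Fixed contribution from the other source: Σ 10^(L/10) = 10^(79/10) = 7.943e+07 (79.00 dB SPL).
The limit corresponds to 10^(85/10) = 3.162e+08; subtracting the fixed part leaves 2.368e+08 for the hydraulic press, i.e. 83.74 dB SPL.
So the hydraulic press must be reduced from 88 to 83.74 dB SPL: IL = 4.26 dB.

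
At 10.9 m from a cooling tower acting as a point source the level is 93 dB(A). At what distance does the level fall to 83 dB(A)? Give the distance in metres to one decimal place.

34.5 m

Point-source spreading drops the level by 20·log₁₀(r₂/r₁); inverting, r₂/r₁ = 10^(ΔL/20).
r₂ = 10.9·10^((93−83)/20) = 10.9·10^(10.0/20) = 34.47 m.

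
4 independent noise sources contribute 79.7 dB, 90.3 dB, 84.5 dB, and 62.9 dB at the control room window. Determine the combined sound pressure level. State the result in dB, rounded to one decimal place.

For uncorrelated sources the intensities add, so convert each level to linear form, sum, and take 10·log₁₀ of the total.
Σ 10^(L/10) = 10^(79.7/10) + 10^(90.3/10) + 10^(84.5/10) + 10^(62.9/10) = 1.449e+09.
L_total = 10·log₁₀(1.449e+09) = 91.61 dB.

91.6 dB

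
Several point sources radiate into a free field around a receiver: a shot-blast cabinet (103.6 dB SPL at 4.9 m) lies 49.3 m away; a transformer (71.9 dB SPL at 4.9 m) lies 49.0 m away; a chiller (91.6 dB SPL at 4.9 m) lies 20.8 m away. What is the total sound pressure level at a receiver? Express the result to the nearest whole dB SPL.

85 dB SPL

First find each source's level at the receiver (point-source: −20·log₁₀(r/r_ref)), then combine on an intensity basis.
shot-blast cabinet: 103.6 − 20·log₁₀(49.3/4.9) = 103.6 − 20.05 = 83.55 dB SPL.
transformer: 71.9 − 20·log₁₀(49.0/4.9) = 71.9 − 20.00 = 51.90 dB SPL.
chiller: 91.6 − 20·log₁₀(20.8/4.9) = 91.6 − 12.56 = 79.04 dB SPL.
Σ 10^(L/10) = 3.067e+08 → L_total = 10·log₁₀(3.067e+08) = 84.87 dB SPL.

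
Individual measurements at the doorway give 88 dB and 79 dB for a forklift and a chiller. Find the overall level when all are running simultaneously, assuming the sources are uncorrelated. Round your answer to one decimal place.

For uncorrelated sources the intensities add, so convert each level to linear form, sum, and take 10·log₁₀ of the total.
Σ 10^(L/10) = 10^(88/10) + 10^(79/10) = 7.104e+08.
L_total = 10·log₁₀(7.104e+08) = 88.51 dB.

88.5 dB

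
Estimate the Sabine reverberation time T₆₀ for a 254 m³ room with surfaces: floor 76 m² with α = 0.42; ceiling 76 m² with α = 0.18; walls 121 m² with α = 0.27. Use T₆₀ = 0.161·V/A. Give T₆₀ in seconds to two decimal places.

0.52 s

Total absorption A = 76·0.42 + 76·0.18 + 121·0.27 = 78.27 m² sabins.
T₆₀ = 0.161·V/A = 0.161·254/78.27 = 0.522 s.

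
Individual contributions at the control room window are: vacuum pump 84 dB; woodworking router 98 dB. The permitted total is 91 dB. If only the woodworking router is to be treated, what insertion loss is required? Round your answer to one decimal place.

8.0 dB

Everything except the woodworking router sums to 10^(84/10) = 2.512e+08 in linear terms, 84.00 dB.
To meet 91 dB overall, the treated woodworking router may contribute at most 10^(91/10) − 2.512e+08 = 1.008e+09, i.e. 90.03 dB.
Required insertion loss = 98 − 90.03 = 7.97 dB.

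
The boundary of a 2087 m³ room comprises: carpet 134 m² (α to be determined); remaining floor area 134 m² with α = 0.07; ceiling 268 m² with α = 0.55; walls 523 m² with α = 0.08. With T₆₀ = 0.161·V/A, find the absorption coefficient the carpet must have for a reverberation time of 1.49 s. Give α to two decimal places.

Required total absorption A = 0.161·2087/1.49 = 225.51 m².
Absorption from the other surfaces = 134·0.07 + 268·0.55 + 523·0.08 = 198.62 m², so the carpet must supply 26.89 m² over 134 m².
α = 26.89/134 = 0.201.

0.20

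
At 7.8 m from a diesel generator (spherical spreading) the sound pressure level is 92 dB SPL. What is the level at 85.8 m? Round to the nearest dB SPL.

71 dB SPL

Spherical spreading from a point source gives a 20·log₁₀(r₂/r₁) drop.
L₂ = 92 − 20·log₁₀(85.8/7.8) = 92 − 20.828 = 71.17 dB SPL.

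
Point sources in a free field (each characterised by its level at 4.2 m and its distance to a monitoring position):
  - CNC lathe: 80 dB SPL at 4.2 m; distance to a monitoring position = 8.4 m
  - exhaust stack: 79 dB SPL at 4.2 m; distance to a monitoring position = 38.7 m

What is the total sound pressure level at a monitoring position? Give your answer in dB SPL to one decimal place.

74.1 dB SPL

Apply inverse-square spreading to bring every level to the receiver, then sum 10^(L/10).
CNC lathe: 80 − 20·log₁₀(8.4/4.2) = 80 − 6.02 = 73.98 dB SPL.
exhaust stack: 79 − 20·log₁₀(38.7/4.2) = 79 − 19.29 = 59.71 dB SPL.
Σ 10^(L/10) = 2.594e+07 → L_total = 10·log₁₀(2.594e+07) = 74.14 dB SPL.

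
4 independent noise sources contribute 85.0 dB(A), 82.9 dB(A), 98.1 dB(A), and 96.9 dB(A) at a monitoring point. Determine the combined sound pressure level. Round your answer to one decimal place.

For uncorrelated sources the intensities add, so convert each level to linear form, sum, and take 10·log₁₀ of the total.
Σ 10^(L/10) = 10^(85.0/10) + 10^(82.9/10) + 10^(98.1/10) + 10^(96.9/10) = 1.187e+10.
L_total = 10·log₁₀(1.187e+10) = 100.74 dB(A).

100.7 dB(A)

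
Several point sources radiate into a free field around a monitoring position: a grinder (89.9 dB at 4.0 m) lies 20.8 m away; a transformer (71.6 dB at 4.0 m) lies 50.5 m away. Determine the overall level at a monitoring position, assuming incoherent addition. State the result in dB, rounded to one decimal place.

75.6 dB

Apply inverse-square spreading to bring every level to the receiver, then sum 10^(L/10).
grinder: 89.9 − 20·log₁₀(20.8/4.0) = 89.9 − 14.32 = 75.58 dB.
transformer: 71.6 − 20·log₁₀(50.5/4.0) = 71.6 − 22.02 = 49.58 dB.
Σ 10^(L/10) = 3.623e+07 → L_total = 10·log₁₀(3.623e+07) = 75.59 dB.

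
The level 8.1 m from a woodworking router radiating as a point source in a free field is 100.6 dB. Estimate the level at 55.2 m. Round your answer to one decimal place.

Point-source attenuation: ΔL = 20·log₁₀(r₂/r₁) = 20·log₁₀(55.2/8.1) = 16.669 dB.
L₂ = 100.6 − 20·log₁₀(55.2/8.1) = 100.6 − 16.669 = 83.93 dB.

83.9 dB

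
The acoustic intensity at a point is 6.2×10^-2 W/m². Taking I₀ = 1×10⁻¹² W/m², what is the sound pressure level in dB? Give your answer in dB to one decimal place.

107.9 dB

Dividing by I₀ shifts the exponent by 12: I/I₀ = 6.2×10^10.
L = 10·(0.7924 + 10) = 107.92 dB.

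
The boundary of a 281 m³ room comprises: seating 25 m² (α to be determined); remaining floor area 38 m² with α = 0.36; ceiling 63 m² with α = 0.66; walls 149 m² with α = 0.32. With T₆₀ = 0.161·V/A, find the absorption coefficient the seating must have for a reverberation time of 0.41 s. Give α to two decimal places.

0.30

From T₆₀ = 0.161·V/A, the target T₆₀ = 0.41 s needs A = 0.161·281/0.41 = 110.34 m².
Absorption from the other surfaces = 38·0.36 + 63·0.66 + 149·0.32 = 102.94 m², so the seating must supply 7.40 m² over 25 m².
α = 7.40/25 = 0.296.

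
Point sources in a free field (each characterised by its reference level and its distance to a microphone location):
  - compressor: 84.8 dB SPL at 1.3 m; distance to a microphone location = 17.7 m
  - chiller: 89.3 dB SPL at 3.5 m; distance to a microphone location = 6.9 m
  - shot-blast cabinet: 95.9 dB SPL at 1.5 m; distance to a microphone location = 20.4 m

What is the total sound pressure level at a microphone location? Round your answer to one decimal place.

83.8 dB SPL

Apply inverse-square spreading to bring every level to the receiver, then sum 10^(L/10).
compressor: 84.8 − 20·log₁₀(17.7/1.3) = 84.8 − 22.68 = 62.12 dB SPL.
chiller: 89.3 − 20·log₁₀(6.9/3.5) = 89.3 − 5.90 = 83.40 dB SPL.
shot-blast cabinet: 95.9 − 20·log₁₀(20.4/1.5) = 95.9 − 22.67 = 73.23 dB SPL.
Σ 10^(L/10) = 2.417e+08 → L_total = 10·log₁₀(2.417e+08) = 83.83 dB SPL.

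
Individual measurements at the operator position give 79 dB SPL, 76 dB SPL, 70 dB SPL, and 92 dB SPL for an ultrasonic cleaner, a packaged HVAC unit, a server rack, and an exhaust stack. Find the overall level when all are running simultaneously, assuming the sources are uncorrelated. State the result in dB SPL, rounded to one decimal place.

92.3 dB SPL

Incoherent sources combine by intensity addition: L_total = 10·log₁₀(Σ 10^(L_i/10)).
Σ 10^(L/10) = 10^(79/10) + 10^(76/10) + 10^(70/10) + 10^(92/10) = 1.714e+09.
L_total = 10·log₁₀(1.714e+09) = 92.34 dB SPL.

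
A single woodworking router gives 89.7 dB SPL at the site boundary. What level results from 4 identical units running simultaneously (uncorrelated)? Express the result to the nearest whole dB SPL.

96 dB SPL

L_total = L₁ + 10·log₁₀ N for N identical incoherent sources.
L_total = 89.7 + 10·log₁₀(4) = 89.7 + 6.021 = 95.72 dB SPL.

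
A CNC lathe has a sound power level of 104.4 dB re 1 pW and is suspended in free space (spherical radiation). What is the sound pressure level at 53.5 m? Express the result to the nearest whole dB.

The power spreads over a sphere of area 4π·r², so L_p = L_w − 10·log₁₀(4π·r²).
4π·r² = 3.597e+04 m², 10·log₁₀ of that is 45.559 dB.
L_p = 104.4 − 45.559 = 58.84 dB.

59 dB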